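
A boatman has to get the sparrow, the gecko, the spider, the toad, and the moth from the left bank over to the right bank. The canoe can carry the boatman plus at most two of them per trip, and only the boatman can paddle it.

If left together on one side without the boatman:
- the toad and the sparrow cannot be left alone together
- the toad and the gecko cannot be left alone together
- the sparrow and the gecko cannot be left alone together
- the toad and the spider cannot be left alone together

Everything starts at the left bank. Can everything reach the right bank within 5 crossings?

No

Counting alone: the boatman can take at most 2 across per trip to the right bank, so moving all 5 needs at least 3 loaded trips out, with a return between consecutive ones — at least 5 crossings.
The safety rule pushes this higher. Following every safe sequence of crossings, the most of the 5 that can be at the right bank as the canoe arrives there on crossing 5 is 4 — never all 5.
So the move cannot be finished within 5 crossings. (The shortest complete plan takes 7:)
1. Boatman goes to the right bank with the sparrow and the toad.
2. Boatman goes back to the left bank with the sparrow.
3. Boatman goes to the right bank with the sparrow and the spider.
4. Boatman goes back to the left bank with the toad.
5. Boatman goes to the right bank with the gecko and the moth.
6. Boatman goes back to the left bank with the sparrow.
7. Boatman goes to the right bank with the sparrow and the toad.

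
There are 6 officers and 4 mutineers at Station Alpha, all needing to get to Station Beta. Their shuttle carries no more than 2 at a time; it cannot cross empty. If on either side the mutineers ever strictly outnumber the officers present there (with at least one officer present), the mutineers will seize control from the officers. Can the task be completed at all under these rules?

1. 2 mutineers → Station Beta.  (Station Alpha: 6O 2M; Station Beta: 0O 2M)
2. 1 mutineer ← Station Alpha.  (Station Alpha: 6O 3M; Station Beta: 0O 1M)
3. 2 mutineers → Station Beta.  (Station Alpha: 6O 1M; Station Beta: 0O 3M)
4. 1 mutineer ← Station Alpha.  (Station Alpha: 6O 2M; Station Beta: 0O 2M)
5. 2 officers → Station Beta.  (Station Alpha: 4O 2M; Station Beta: 2O 2M)
6. 1 mutineer ← Station Alpha.  (Station Alpha: 4O 3M; Station Beta: 2O 1M)
7. 1 officer and 1 mutineer → Station Beta.  (Station Alpha: 3O 2M; Station Beta: 3O 2M)
8. 1 mutineer ← Station Alpha.  (Station Alpha: 3O 3M; Station Beta: 3O 1M)
9. 2 mutineers → Station Beta.  (Station Alpha: 3O 1M; Station Beta: 3O 3M)
10. 1 mutineer ← Station Alpha.  (Station Alpha: 3O 2M; Station Beta: 3O 2M)
11. 1 officer and 1 mutineer → Station Beta.  (Station Alpha: 2O 1M; Station Beta: 4O 3M)
12. 1 mutineer ← Station Alpha.  (Station Alpha: 2O 2M; Station Beta: 4O 2M)
13. 2 mutineers → Station Beta.  (Station Alpha: 2O 0M; Station Beta: 4O 4M)
14. 1 mutineer ← Station Alpha.  (Station Alpha: 2O 1M; Station Beta: 4O 3M)
15. 1 officer and 1 mutineer → Station Beta.  (Station Alpha: 1O 0M; Station Beta: 5O 4M)
16. 1 mutineer ← Station Alpha.  (Station Alpha: 1O 1M; Station Beta: 5O 3M)
17. 1 officer and 1 mutineer → Station Beta.  (Station Alpha: 0O 0M; Station Beta: 6O 4M)

Yes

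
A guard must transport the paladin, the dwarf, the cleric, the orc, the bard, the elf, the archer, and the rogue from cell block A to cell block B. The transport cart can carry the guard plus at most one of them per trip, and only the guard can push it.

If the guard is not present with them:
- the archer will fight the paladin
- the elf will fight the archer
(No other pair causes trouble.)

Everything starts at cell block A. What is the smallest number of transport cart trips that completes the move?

Counting alone: the guard can take at most 1 across per trip to cell block B, so moving all 8 needs at least 8 loaded trips out, with a return between consecutive ones — at least 15 crossings.
The safety rule pushes this higher. Following every safe sequence of crossings, the most of the 8 that can be at cell block B as the transport cart arrives there on crossing 15 is 7 — never all 8.
So no plan with fewer than 17 crossings exists, and this one achieves 17:
1. Guard goes to cell block B with the archer.  [cell block A: the bard, the cleric, the dwarf, the elf, the orc, the paladin, the rogue | cell block B: the archer]
2. Guard goes back to cell block A alone.  [cell block A: the bard, the cleric, the dwarf, the elf, the orc, the paladin, the rogue | cell block B: the archer]
3. Guard goes to cell block B with the paladin.  [cell block A: the bard, the cleric, the dwarf, the elf, the orc, the rogue | cell block B: the archer, the paladin]
4. Guard goes back to cell block A with the archer.  [cell block A: the archer, the bard, the cleric, the dwarf, the elf, the orc, the rogue | cell block B: the paladin]
5. Guard goes to cell block B with the elf.  [cell block A: the archer, the bard, the cleric, the dwarf, the orc, the rogue | cell block B: the elf, the paladin]
6. Guard goes back to cell block A alone.  [cell block A: the archer, the bard, the cleric, the dwarf, the orc, the rogue | cell block B: the elf, the paladin]
7. Guard goes to cell block B with the dwarf.  [cell block A: the archer, the bard, the cleric, the orc, the rogue | cell block B: the dwarf, the elf, the paladin]
8. Guard goes back to cell block A alone.  [cell block A: the archer, the bard, the cleric, the orc, the rogue | cell block B: the dwarf, the elf, the paladin]
9. Guard goes to cell block B with the cleric.  [cell block A: the archer, the bard, the orc, the rogue | cell block B: the cleric, the dwarf, the elf, the paladin]
10. Guard goes back to cell block A alone.  [cell block A: the archer, the bard, the orc, the rogue | cell block B: the cleric, the dwarf, the elf, the paladin]
11. Guard goes to cell block B with the orc.  [cell block A: the archer, the bard, the rogue | cell block B: the cleric, the dwarf, the elf, the orc, the paladin]
12. Guard goes back to cell block A alone.  [cell block A: the archer, the bard, the rogue | cell block B: the cleric, the dwarf, the elf, the orc, the paladin]
13. Guard goes to cell block B with the bard.  [cell block A: the archer, the rogue | cell block B: the bard, the cleric, the dwarf, the elf, the orc, the paladin]
14. Guard goes back to cell block A alone.  [cell block A: the archer, the rogue | cell block B: the bard, the cleric, the dwarf, the elf, the orc, the paladin]
15. Guard goes to cell block B with the rogue.  [cell block A: the archer | cell block B: the bard, the cleric, the dwarf, the elf, the orc, the paladin, the rogue]
16. Guard goes back to cell block A alone.  [cell block A: the archer | cell block B: the bard, the cleric, the dwarf, the elf, the orc, the paladin, the rogue]
17. Guard goes to cell block B with the archer.  [cell block A: — | cell block B: the archer, the bard, the cleric, the dwarf, the elf, the orc, the paladin, the rogue]

17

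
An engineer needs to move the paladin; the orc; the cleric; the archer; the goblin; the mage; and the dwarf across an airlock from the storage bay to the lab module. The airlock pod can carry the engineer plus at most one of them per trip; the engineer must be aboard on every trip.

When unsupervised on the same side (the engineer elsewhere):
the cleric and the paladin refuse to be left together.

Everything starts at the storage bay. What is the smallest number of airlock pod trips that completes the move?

Counting alone: the engineer can take at most 1 across per trip to the lab module, so moving all 7 needs at least 7 loaded trips out, with a return between consecutive ones — at least 13 crossings.
The plan below uses exactly 13 crossings, so it is optimal:
1. Engineer goes to the lab module with the paladin.  [the storage bay: the archer, the cleric, the dwarf, the goblin, the mage, the orc | the lab module: the paladin]
2. Engineer goes back to the storage bay alone.  [the storage bay: the archer, the cleric, the dwarf, the goblin, the mage, the orc | the lab module: the paladin]
3. Engineer goes to the lab module with the orc.  [the storage bay: the archer, the cleric, the dwarf, the goblin, the mage | the lab module: the orc, the paladin]
4. Engineer goes back to the storage bay alone.  [the storage bay: the archer, the cleric, the dwarf, the goblin, the mage | the lab module: the orc, the paladin]
5. Engineer goes to the lab module with the archer.  [the storage bay: the cleric, the dwarf, the goblin, the mage | the lab module: the archer, the orc, the paladin]
6. Engineer goes back to the storage bay alone.  [the storage bay: the cleric, the dwarf, the goblin, the mage | the lab module: the archer, the orc, the paladin]
7. Engineer goes to the lab module with the goblin.  [the storage bay: the cleric, the dwarf, the mage | the lab module: the archer, the goblin, the orc, the paladin]
8. Engineer goes back to the storage bay alone.  [the storage bay: the cleric, the dwarf, the mage | the lab module: the archer, the goblin, the orc, the paladin]
9. Engineer goes to the lab module with the mage.  [the storage bay: the cleric, the dwarf | the lab module: the archer, the goblin, the mage, the orc, the paladin]
10. Engineer goes back to the storage bay alone.  [the storage bay: the cleric, the dwarf | the lab module: the archer, the goblin, the mage, the orc, the paladin]
11. Engineer goes to the lab module with the dwarf.  [the storage bay: the cleric | the lab module: the archer, the dwarf, the goblin, the mage, the orc, the paladin]
12. Engineer goes back to the storage bay alone.  [the storage bay: the cleric | the lab module: the archer, the dwarf, the goblin, the mage, the orc, the paladin]
13. Engineer goes to the lab module with the cleric.  [the storage bay: — | the lab module: the archer, the cleric, the dwarf, the goblin, the mage, the orc, the paladin]

13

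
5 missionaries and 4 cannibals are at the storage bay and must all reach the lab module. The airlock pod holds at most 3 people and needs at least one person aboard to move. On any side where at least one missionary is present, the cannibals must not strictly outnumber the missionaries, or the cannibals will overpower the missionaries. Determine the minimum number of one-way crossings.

7

Counting alone: each trip to the lab module takes at most 3 across and each return brings at least 1 back, so after t trips out (and t−1 returns) at most 3t − (t−1) of the 9 are across; that first reaches 9 at t = 4, so at least 7 crossings are needed.
The plan below uses exactly 7 crossings, so it is optimal:
1. 3 cannibals → the lab module.  (the storage bay: 5M 1C; the lab module: 0M 3C)
2. 1 cannibal ← the storage bay.  (the storage bay: 5M 2C; the lab module: 0M 2C)
3. 3 missionaries → the lab module.  (the storage bay: 2M 2C; the lab module: 3M 2C)
4. 1 missionary ← the storage bay.  (the storage bay: 3M 2C; the lab module: 2M 2C)
5. 2 missionaries and 1 cannibal → the lab module.  (the storage bay: 1M 1C; the lab module: 4M 3C)
6. 1 missionary ← the storage bay.  (the storage bay: 2M 1C; the lab module: 3M 3C)
7. 2 missionaries and 1 cannibal → the lab module.  (the storage bay: 0M 0C; the lab module: 5M 4C)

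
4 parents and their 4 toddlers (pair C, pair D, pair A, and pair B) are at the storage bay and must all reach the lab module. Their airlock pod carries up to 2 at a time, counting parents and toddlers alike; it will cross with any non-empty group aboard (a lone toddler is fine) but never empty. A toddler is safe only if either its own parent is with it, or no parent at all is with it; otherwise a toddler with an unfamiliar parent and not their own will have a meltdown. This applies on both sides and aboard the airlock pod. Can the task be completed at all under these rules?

Following every safe sequence of crossings from the start, the most of the 8 that can be at the lab module as the airlock pod arrives there on crossings 1, 3, 5 is 2, 3, 4 respectively; the best ever achieved is 4 of 8.
From crossing 7 on, no configuration arises that was not already reachable earlier: only 44 distinct safe configurations (who is on which side, and where the airlock pod is) can ever be reached, none of them has everyone across, and every continuation just revisits them. So no valid plan exists.

No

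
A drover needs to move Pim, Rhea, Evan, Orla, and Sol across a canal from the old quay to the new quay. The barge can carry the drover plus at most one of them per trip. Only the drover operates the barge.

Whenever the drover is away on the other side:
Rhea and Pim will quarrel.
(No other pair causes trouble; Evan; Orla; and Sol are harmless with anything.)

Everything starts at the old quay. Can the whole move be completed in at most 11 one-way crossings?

Yes — this plan uses 9 crossings (≤ 11):
1. Drover goes to the new quay with Pim.
2. Drover goes back to the old quay alone.
3. Drover goes to the new quay with Evan.
4. Drover goes back to the old quay alone.
5. Drover goes to the new quay with Orla.
6. Drover goes back to the old quay alone.
7. Drover goes to the new quay with Sol.
8. Drover goes back to the old quay alone.
9. Drover goes to the new quay with Rhea.

Yes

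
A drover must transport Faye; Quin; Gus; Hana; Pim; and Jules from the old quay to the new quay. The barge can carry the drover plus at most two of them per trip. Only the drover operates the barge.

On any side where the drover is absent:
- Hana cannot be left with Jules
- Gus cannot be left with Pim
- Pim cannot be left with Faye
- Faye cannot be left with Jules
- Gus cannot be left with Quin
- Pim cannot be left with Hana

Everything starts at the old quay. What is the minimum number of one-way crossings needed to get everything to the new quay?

Whatever the first load, the items left behind include a forbidden pair without the drover. No opening move is safe, so no plan exists.

impossible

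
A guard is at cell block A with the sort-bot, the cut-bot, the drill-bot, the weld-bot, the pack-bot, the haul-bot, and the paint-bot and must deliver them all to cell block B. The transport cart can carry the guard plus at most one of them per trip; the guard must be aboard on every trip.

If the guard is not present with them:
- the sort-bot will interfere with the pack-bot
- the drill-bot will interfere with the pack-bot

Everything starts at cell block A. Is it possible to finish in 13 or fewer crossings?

No

Counting alone: the guard can take at most 1 across per trip to cell block B, so moving all 7 needs at least 7 loaded trips out, with a return between consecutive ones — at least 13 crossings.
The safety rule pushes this higher. Following every safe sequence of crossings, the most of the 7 that can be at cell block B as the transport cart arrives there on crossing 13 is 6 — never all 7.
So the move cannot be finished within 13 crossings. (The shortest complete plan takes 15:)
1. Guard goes to cell block B with the pack-bot.  [cell block A: the cut-bot, the drill-bot, the haul-bot, the paint-bot, the sort-bot, the weld-bot | cell block B: the pack-bot]
2. Guard goes back to cell block A alone.  [cell block A: the cut-bot, the drill-bot, the haul-bot, the paint-bot, the sort-bot, the weld-bot | cell block B: the pack-bot]
3. Guard goes to cell block B with the sort-bot.  [cell block A: the cut-bot, the drill-bot, the haul-bot, the paint-bot, the weld-bot | cell block B: the pack-bot, the sort-bot]
4. Guard goes back to cell block A with the pack-bot.  [cell block A: the cut-bot, the drill-bot, the haul-bot, the pack-bot, the paint-bot, the weld-bot | cell block B: the sort-bot]
5. Guard goes to cell block B with the drill-bot.  [cell block A: the cut-bot, the haul-bot, the pack-bot, the paint-bot, the weld-bot | cell block B: the drill-bot, the sort-bot]
6. Guard goes back to cell block A alone.  [cell block A: the cut-bot, the haul-bot, the pack-bot, the paint-bot, the weld-bot | cell block B: the drill-bot, the sort-bot]
7. Guard goes to cell block B with the cut-bot.  [cell block A: the haul-bot, the pack-bot, the paint-bot, the weld-bot | cell block B: the cut-bot, the drill-bot, the sort-bot]
8. Guard goes back to cell block A alone.  [cell block A: the haul-bot, the pack-bot, the paint-bot, the weld-bot | cell block B: the cut-bot, the drill-bot, the sort-bot]
9. Guard goes to cell block B with the weld-bot.  [cell block A: the haul-bot, the pack-bot, the paint-bot | cell block B: the cut-bot, the drill-bot, the sort-bot, the weld-bot]
10. Guard goes back to cell block A alone.  [cell block A: the haul-bot, the pack-bot, the paint-bot | cell block B: the cut-bot, the drill-bot, the sort-bot, the weld-bot]
11. Guard goes to cell block B with the haul-bot.  [cell block A: the pack-bot, the paint-bot | cell block B: the cut-bot, the drill-bot, the haul-bot, the sort-bot, the weld-bot]
12. Guard goes back to cell block A alone.  [cell block A: the pack-bot, the paint-bot | cell block B: the cut-bot, the drill-bot, the haul-bot, the sort-bot, the weld-bot]
13. Guard goes to cell block B with the paint-bot.  [cell block A: the pack-bot | cell block B: the cut-bot, the drill-bot, the haul-bot, the paint-bot, the sort-bot, the weld-bot]
14. Guard goes back to cell block A alone.  [cell block A: the pack-bot | cell block B: the cut-bot, the drill-bot, the haul-bot, the paint-bot, the sort-bot, the weld-bot]
15. Guard goes to cell block B with the pack-bot.  [cell block A: — | cell block B: the cut-bot, the drill-bot, the haul-bot, the pack-bot, the paint-bot, the sort-bot, the weld-bot]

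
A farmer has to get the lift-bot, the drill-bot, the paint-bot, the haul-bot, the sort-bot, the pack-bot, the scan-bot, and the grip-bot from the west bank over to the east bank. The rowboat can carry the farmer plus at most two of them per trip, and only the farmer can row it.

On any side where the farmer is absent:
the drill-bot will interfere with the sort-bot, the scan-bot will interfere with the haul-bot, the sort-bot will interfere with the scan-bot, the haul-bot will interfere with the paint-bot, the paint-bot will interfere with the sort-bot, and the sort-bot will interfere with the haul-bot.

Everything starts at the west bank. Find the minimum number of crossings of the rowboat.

13

Counting alone: the farmer can take at most 2 across per trip to the east bank, so moving all 8 needs at least 4 loaded trips out, with a return between consecutive ones — at least 7 crossings.
The safety rule pushes this higher. Following every safe sequence of crossings, the most of the 8 that can be at the east bank as the rowboat arrives there on crossings 7, 9, 11 is 5, 6, 7 respectively — never all 8.
So no plan with fewer than 13 crossings exists, and this one achieves 13:
1. Farmer goes to the east bank with the haul-bot and the sort-bot.
2. Farmer goes back to the west bank with the haul-bot.
3. Farmer goes to the east bank with the haul-bot and the lift-bot.
4. Farmer goes back to the west bank with the haul-bot.
5. Farmer goes to the east bank with the drill-bot and the haul-bot.
6. Farmer goes back to the west bank with the sort-bot.
7. Farmer goes to the east bank with the paint-bot and the scan-bot.
8. Farmer goes back to the west bank with the haul-bot.
9. Farmer goes to the east bank with the haul-bot and the pack-bot.
10. Farmer goes back to the west bank with the haul-bot.
11. Farmer goes to the east bank with the grip-bot and the haul-bot.
12. Farmer goes back to the west bank with the haul-bot.
13. Farmer goes to the east bank with the haul-bot and the sort-bot.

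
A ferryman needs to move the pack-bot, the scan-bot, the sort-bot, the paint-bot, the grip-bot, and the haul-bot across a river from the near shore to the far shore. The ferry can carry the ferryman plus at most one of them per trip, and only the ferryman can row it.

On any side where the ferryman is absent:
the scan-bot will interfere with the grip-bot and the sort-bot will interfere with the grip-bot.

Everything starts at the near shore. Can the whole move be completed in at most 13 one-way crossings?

Yes

Yes — this plan uses 13 crossings (≤ 13):
1. Ferryman goes to the far shore with the grip-bot.
2. Ferryman goes back to the near shore alone.
3. Ferryman goes to the far shore with the pack-bot.
4. Ferryman goes back to the near shore alone.
5. Ferryman goes to the far shore with the scan-bot.
6. Ferryman goes back to the near shore with the grip-bot.
7. Ferryman goes to the far shore with the sort-bot.
8. Ferryman goes back to the near shore alone.
9. Ferryman goes to the far shore with the paint-bot.
10. Ferryman goes back to the near shore alone.
11. Ferryman goes to the far shore with the haul-bot.
12. Ferryman goes back to the near shore alone.
13. Ferryman goes to the far shore with the grip-bot.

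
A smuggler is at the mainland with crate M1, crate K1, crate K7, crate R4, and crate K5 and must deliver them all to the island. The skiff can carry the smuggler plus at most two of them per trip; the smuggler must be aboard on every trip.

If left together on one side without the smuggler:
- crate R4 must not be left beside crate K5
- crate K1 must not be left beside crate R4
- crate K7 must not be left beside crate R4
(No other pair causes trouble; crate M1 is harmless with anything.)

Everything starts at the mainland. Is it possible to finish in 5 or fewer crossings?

Yes — this plan uses 5 crossings (≤ 5):
1. Smuggler goes to the island with crate M1 and crate R4.
2. Smuggler goes back to the mainland alone.
3. Smuggler goes to the island with crate K1 and crate K7.
4. Smuggler goes back to the mainland with crate R4.
5. Smuggler goes to the island with crate K5 and crate R4.

Yes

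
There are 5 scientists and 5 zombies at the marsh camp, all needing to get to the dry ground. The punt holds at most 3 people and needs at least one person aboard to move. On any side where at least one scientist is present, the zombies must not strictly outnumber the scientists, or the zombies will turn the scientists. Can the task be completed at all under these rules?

Yes

1. 2 zombies → the dry ground.  (the marsh camp: 5S 3Z; the dry ground: 0S 2Z)
2. 1 zombie ← the marsh camp.  (the marsh camp: 5S 4Z; the dry ground: 0S 1Z)
3. 3 zombies → the dry ground.  (the marsh camp: 5S 1Z; the dry ground: 0S 4Z)
4. 1 zombie ← the marsh camp.  (the marsh camp: 5S 2Z; the dry ground: 0S 3Z)
5. 3 scientists → the dry ground.  (the marsh camp: 2S 2Z; the dry ground: 3S 3Z)
6. 1 scientist and 1 zombie ← the marsh camp.  (the marsh camp: 3S 3Z; the dry ground: 2S 2Z)
7. 3 scientists → the dry ground.  (the marsh camp: 0S 3Z; the dry ground: 5S 2Z)
8. 1 zombie ← the marsh camp.  (the marsh camp: 0S 4Z; the dry ground: 5S 1Z)
9. 2 zombies → the dry ground.  (the marsh camp: 0S 2Z; the dry ground: 5S 3Z)
10. 1 zombie ← the marsh camp.  (the marsh camp: 0S 3Z; the dry ground: 5S 2Z)
11. 3 zombies → the dry ground.  (the marsh camp: 0S 0Z; the dry ground: 5S 5Z)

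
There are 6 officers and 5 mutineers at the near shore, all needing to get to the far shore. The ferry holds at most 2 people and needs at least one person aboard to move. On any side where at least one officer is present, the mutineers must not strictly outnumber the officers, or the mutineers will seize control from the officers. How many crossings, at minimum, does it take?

Counting alone: each trip to the far shore takes at most 2 across and each return brings at least 1 back, so after t trips out (and t−1 returns) at most 2t − (t−1) of the 11 are across; that first reaches 11 at t = 10, so at least 19 crossings are needed.
The plan below uses exactly 19 crossings, so it is optimal:
1. 2 mutineers → the far shore.  (the near shore: 6O 3M; the far shore: 0O 2M)
2. 1 mutineer ← the near shore.  (the near shore: 6O 4M; the far shore: 0O 1M)
3. 2 mutineers → the far shore.  (the near shore: 6O 2M; the far shore: 0O 3M)
4. 1 mutineer ← the near shore.  (the near shore: 6O 3M; the far shore: 0O 2M)
5. 2 officers → the far shore.  (the near shore: 4O 3M; the far shore: 2O 2M)
6. 1 mutineer ← the near shore.  (the near shore: 4O 4M; the far shore: 2O 1M)
7. 1 officer and 1 mutineer → the far shore.  (the near shore: 3O 3M; the far shore: 3O 2M)
8. 1 officer ← the near shore.  (the near shore: 4O 3M; the far shore: 2O 2M)
9. 1 officer and 1 mutineer → the far shore.  (the near shore: 3O 2M; the far shore: 3O 3M)
10. 1 mutineer ← the near shore.  (the near shore: 3O 3M; the far shore: 3O 2M)
11. 1 officer and 1 mutineer → the far shore.  (the near shore: 2O 2M; the far shore: 4O 3M)
12. 1 officer ← the near shore.  (the near shore: 3O 2M; the far shore: 3O 3M)
13. 1 officer and 1 mutineer → the far shore.  (the near shore: 2O 1M; the far shore: 4O 4M)
14. 1 mutineer ← the near shore.  (the near shore: 2O 2M; the far shore: 4O 3M)
15. 1 officer and 1 mutineer → the far shore.  (the near shore: 1O 1M; the far shore: 5O 4M)
16. 1 officer ← the near shore.  (the near shore: 2O 1M; the far shore: 4O 4M)
17. 1 officer and 1 mutineer → the far shore.  (the near shore: 1O 0M; the far shore: 5O 5M)
18. 1 mutineer ← the near shore.  (the near shore: 1O 1M; the far shore: 5O 4M)
19. 1 officer and 1 mutineer → the far shore.  (the near shore: 0O 0M; the far shore: 6O 5M)

19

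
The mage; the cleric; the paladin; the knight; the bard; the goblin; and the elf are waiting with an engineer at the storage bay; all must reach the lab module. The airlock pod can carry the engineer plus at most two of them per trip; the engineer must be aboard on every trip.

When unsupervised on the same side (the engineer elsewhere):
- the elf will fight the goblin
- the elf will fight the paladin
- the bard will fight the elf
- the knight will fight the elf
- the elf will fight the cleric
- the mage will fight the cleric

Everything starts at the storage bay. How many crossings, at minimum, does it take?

Counting alone: the engineer can take at most 2 across per trip to the lab module, so moving all 7 needs at least 4 loaded trips out, with a return between consecutive ones — at least 7 crossings.
The safety rule pushes this higher. Following every safe sequence of crossings, the most of the 7 that can be at the lab module as the airlock pod arrives there on crossing 7 is 6 — never all 7.
So no plan with fewer than 9 crossings exists, and this one achieves 9:
1. Engineer goes to the lab module with the elf and the mage.  [the storage bay: the bard, the cleric, the goblin, the knight, the paladin | the lab module: the elf, the mage]
2. Engineer goes back to the storage bay alone.  [the storage bay: the bard, the cleric, the goblin, the knight, the paladin | the lab module: the elf, the mage]
3. Engineer goes to the lab module with the cleric and the paladin.  [the storage bay: the bard, the goblin, the knight | the lab module: the cleric, the elf, the mage, the paladin]
4. Engineer goes back to the storage bay with the elf and the mage.  [the storage bay: the bard, the elf, the goblin, the knight, the mage | the lab module: the cleric, the paladin]
5. Engineer goes to the lab module with the elf and the knight.  [the storage bay: the bard, the goblin, the mage | the lab module: the cleric, the elf, the knight, the paladin]
6. Engineer goes back to the storage bay with the elf.  [the storage bay: the bard, the elf, the goblin, the mage | the lab module: the cleric, the knight, the paladin]
7. Engineer goes to the lab module with the bard and the goblin.  [the storage bay: the elf, the mage | the lab module: the bard, the cleric, the goblin, the knight, the paladin]
8. Engineer goes back to the storage bay alone.  [the storage bay: the elf, the mage | the lab module: the bard, the cleric, the goblin, the knight, the paladin]
9. Engineer goes to the lab module with the elf and the mage.  [the storage bay: — | the lab module: the bard, the cleric, the elf, the goblin, the knight, the mage, the paladin]

9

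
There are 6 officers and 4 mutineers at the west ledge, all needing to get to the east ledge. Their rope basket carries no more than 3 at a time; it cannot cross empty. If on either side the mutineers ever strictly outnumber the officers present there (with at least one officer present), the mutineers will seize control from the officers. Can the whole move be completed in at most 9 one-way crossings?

Yes — this plan uses 9 crossings (≤ 9):
1. 2 mutineers → the east ledge.  (the west ledge: 6O 2M; the east ledge: 0O 2M)
2. 1 mutineer ← the west ledge.  (the west ledge: 6O 3M; the east ledge: 0O 1M)
3. 3 mutineers → the east ledge.  (the west ledge: 6O 0M; the east ledge: 0O 4M)
4. 1 mutineer ← the west ledge.  (the west ledge: 6O 1M; the east ledge: 0O 3M)
5. 3 officers → the east ledge.  (the west ledge: 3O 1M; the east ledge: 3O 3M)
6. 1 mutineer ← the west ledge.  (the west ledge: 3O 2M; the east ledge: 3O 2M)
7. 1 officer and 2 mutineers → the east ledge.  (the west ledge: 2O 0M; the east ledge: 4O 4M)
8. 1 mutineer ← the west ledge.  (the west ledge: 2O 1M; the east ledge: 4O 3M)
9. 2 officers and 1 mutineer → the east ledge.  (the west ledge: 0O 0M; the east ledge: 6O 4M)

Yes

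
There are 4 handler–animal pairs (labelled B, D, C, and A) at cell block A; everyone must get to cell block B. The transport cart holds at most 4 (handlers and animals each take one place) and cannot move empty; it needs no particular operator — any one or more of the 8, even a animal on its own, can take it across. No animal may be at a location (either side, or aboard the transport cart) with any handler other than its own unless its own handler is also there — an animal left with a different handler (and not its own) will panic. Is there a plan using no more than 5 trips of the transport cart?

Yes

Yes — this plan uses 5 crossings (≤ 5):
1. animal B and handler B cross → cell block B.
2. handler B crosses ← cell block A.
3. handler A, handler B, handler C, and handler D cross → cell block B.
4. animal B crosses ← cell block A.
5. animal A, animal B, animal C, and animal D cross → cell block B.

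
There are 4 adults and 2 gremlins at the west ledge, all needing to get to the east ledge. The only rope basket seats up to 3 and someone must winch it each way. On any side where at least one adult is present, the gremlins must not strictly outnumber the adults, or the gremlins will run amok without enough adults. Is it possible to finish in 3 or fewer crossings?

Counting alone: each trip to the east ledge takes at most 3 across and each return brings at least 1 back, so after t trips out (and t−1 returns) at most 3t − (t−1) of the 6 are across; that first reaches 6 at t = 3, so at least 5 crossings are needed.
Since 3 < 5, 3 crossings cannot be enough. (The shortest complete plan in fact takes 5:)
1. 2 gremlins → the east ledge.  (the west ledge: 4A 0G; the east ledge: 0A 2G)
2. 1 gremlin ← the west ledge.  (the west ledge: 4A 1G; the east ledge: 0A 1G)
3. 2 adults and 1 gremlin → the east ledge.  (the west ledge: 2A 0G; the east ledge: 2A 2G)
4. 1 gremlin ← the west ledge.  (the west ledge: 2A 1G; the east ledge: 2A 1G)
5. 2 adults and 1 gremlin → the east ledge.  (the west ledge: 0A 0G; the east ledge: 4A 2G)

No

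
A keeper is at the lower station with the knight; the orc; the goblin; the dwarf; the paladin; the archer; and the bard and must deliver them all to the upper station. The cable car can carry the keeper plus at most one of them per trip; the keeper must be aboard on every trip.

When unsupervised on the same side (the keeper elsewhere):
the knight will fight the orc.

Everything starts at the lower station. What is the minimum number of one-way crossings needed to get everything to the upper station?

Counting alone: the keeper can take at most 1 across per trip to the upper station, so moving all 7 needs at least 7 loaded trips out, with a return between consecutive ones — at least 13 crossings.
The plan below uses exactly 13 crossings, so it is optimal:
1. Keeper goes to the upper station with the knight.  [the lower station: the archer, the bard, the dwarf, the goblin, the orc, the paladin | the upper station: the knight]
2. Keeper goes back to the lower station alone.  [the lower station: the archer, the bard, the dwarf, the goblin, the orc, the paladin | the upper station: the knight]
3. Keeper goes to the upper station with the goblin.  [the lower station: the archer, the bard, the dwarf, the orc, the paladin | the upper station: the goblin, the knight]
4. Keeper goes back to the lower station alone.  [the lower station: the archer, the bard, the dwarf, the orc, the paladin | the upper station: the goblin, the knight]
5. Keeper goes to the upper station with the dwarf.  [the lower station: the archer, the bard, the orc, the paladin | the upper station: the dwarf, the goblin, the knight]
6. Keeper goes back to the lower station alone.  [the lower station: the archer, the bard, the orc, the paladin | the upper station: the dwarf, the goblin, the knight]
7. Keeper goes to the upper station with the paladin.  [the lower station: the archer, the bard, the orc | the upper station: the dwarf, the goblin, the knight, the paladin]
8. Keeper goes back to the lower station alone.  [the lower station: the archer, the bard, the orc | the upper station: the dwarf, the goblin, the knight, the paladin]
9. Keeper goes to the upper station with the archer.  [the lower station: the bard, the orc | the upper station: the archer, the dwarf, the goblin, the knight, the paladin]
10. Keeper goes back to the lower station alone.  [the lower station: the bard, the orc | the upper station: the archer, the dwarf, the goblin, the knight, the paladin]
11. Keeper goes to the upper station with the bard.  [the lower station: the orc | the upper station: the archer, the bard, the dwarf, the goblin, the knight, the paladin]
12. Keeper goes back to the lower station alone.  [the lower station: the orc | the upper station: the archer, the bard, the dwarf, the goblin, the knight, the paladin]
13. Keeper goes to the upper station with the orc.  [the lower station: — | the upper station: the archer, the bard, the dwarf, the goblin, the knight, the orc, the paladin]

13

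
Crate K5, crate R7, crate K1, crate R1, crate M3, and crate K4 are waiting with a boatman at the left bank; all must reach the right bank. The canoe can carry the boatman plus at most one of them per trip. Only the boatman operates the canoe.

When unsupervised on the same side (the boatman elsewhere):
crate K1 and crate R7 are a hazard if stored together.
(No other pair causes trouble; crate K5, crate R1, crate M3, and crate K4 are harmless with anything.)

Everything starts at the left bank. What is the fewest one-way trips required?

Counting alone: the boatman can take at most 1 across per trip to the right bank, so moving all 6 needs at least 6 loaded trips out, with a return between consecutive ones — at least 11 crossings.
The plan below uses exactly 11 crossings, so it is optimal:
1. Boatman goes to the right bank with crate R7.  [the left bank: crate K1, crate K4, crate K5, crate M3, crate R1 | the right bank: crate R7]
2. Boatman goes back to the left bank alone.  [the left bank: crate K1, crate K4, crate K5, crate M3, crate R1 | the right bank: crate R7]
3. Boatman goes to the right bank with crate K5.  [the left bank: crate K1, crate K4, crate M3, crate R1 | the right bank: crate K5, crate R7]
4. Boatman goes back to the left bank alone.  [the left bank: crate K1, crate K4, crate M3, crate R1 | the right bank: crate K5, crate R7]
5. Boatman goes to the right bank with crate R1.  [the left bank: crate K1, crate K4, crate M3 | the right bank: crate K5, crate R1, crate R7]
6. Boatman goes back to the left bank alone.  [the left bank: crate K1, crate K4, crate M3 | the right bank: crate K5, crate R1, crate R7]
7. Boatman goes to the right bank with crate M3.  [the left bank: crate K1, crate K4 | the right bank: crate K5, crate M3, crate R1, crate R7]
8. Boatman goes back to the left bank alone.  [the left bank: crate K1, crate K4 | the right bank: crate K5, crate M3, crate R1, crate R7]
9. Boatman goes to the right bank with crate K4.  [the left bank: crate K1 | the right bank: crate K4, crate K5, crate M3, crate R1, crate R7]
10. Boatman goes back to the left bank alone.  [the left bank: crate K1 | the right bank: crate K4, crate K5, crate M3, crate R1, crate R7]
11. Boatman goes to the right bank with crate K1.  [the left bank: — | the right bank: crate K1, crate K4, crate K5, crate M3, crate R1, crate R7]

11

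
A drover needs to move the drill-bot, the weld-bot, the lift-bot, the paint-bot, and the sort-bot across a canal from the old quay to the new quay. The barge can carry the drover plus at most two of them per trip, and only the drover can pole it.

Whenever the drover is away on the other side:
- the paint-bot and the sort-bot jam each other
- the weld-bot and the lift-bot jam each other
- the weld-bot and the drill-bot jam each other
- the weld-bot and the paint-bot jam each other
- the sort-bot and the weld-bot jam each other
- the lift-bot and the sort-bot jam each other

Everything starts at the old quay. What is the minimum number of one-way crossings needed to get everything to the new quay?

7

Counting alone: the drover can take at most 2 across per trip to the new quay, so moving all 5 needs at least 3 loaded trips out, with a return between consecutive ones — at least 5 crossings.
The safety rule pushes this higher. Following every safe sequence of crossings, the most of the 5 that can be at the new quay as the barge arrives there on crossing 5 is 4 — never all 5.
So no plan with fewer than 7 crossings exists, and this one achieves 7:
1. Drover goes to the new quay with the sort-bot and the weld-bot.  [the old quay: the drill-bot, the lift-bot, the paint-bot | the new quay: the sort-bot, the weld-bot]
2. Drover goes back to the old quay with the weld-bot.  [the old quay: the drill-bot, the lift-bot, the paint-bot, the weld-bot | the new quay: the sort-bot]
3. Drover goes to the new quay with the drill-bot and the weld-bot.  [the old quay: the lift-bot, the paint-bot | the new quay: the drill-bot, the sort-bot, the weld-bot]
4. Drover goes back to the old quay with the weld-bot.  [the old quay: the lift-bot, the paint-bot, the weld-bot | the new quay: the drill-bot, the sort-bot]
5. Drover goes to the new quay with the lift-bot and the paint-bot.  [the old quay: the weld-bot | the new quay: the drill-bot, the lift-bot, the paint-bot, the sort-bot]
6. Drover goes back to the old quay with the sort-bot.  [the old quay: the sort-bot, the weld-bot | the new quay: the drill-bot, the lift-bot, the paint-bot]
7. Drover goes to the new quay with the sort-bot and the weld-bot.  [the old quay: — | the new quay: the drill-bot, the lift-bot, the paint-bot, the sort-bot, the weld-bot]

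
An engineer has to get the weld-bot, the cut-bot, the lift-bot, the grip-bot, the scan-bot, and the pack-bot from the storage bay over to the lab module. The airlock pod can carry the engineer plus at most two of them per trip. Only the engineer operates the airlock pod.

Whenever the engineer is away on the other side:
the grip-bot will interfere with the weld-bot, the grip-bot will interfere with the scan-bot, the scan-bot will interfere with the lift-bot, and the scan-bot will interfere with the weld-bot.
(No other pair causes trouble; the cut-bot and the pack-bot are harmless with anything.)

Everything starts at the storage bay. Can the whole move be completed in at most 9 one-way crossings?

Yes

Yes — this plan uses 9 crossings (≤ 9):
1. Engineer goes to the lab module with the scan-bot and the weld-bot.  [the storage bay: the cut-bot, the grip-bot, the lift-bot, the pack-bot | the lab module: the scan-bot, the weld-bot]
2. Engineer goes back to the storage bay with the weld-bot.  [the storage bay: the cut-bot, the grip-bot, the lift-bot, the pack-bot, the weld-bot | the lab module: the scan-bot]
3. Engineer goes to the lab module with the cut-bot and the weld-bot.  [the storage bay: the grip-bot, the lift-bot, the pack-bot | the lab module: the cut-bot, the scan-bot, the weld-bot]
4. Engineer goes back to the storage bay with the weld-bot.  [the storage bay: the grip-bot, the lift-bot, the pack-bot, the weld-bot | the lab module: the cut-bot, the scan-bot]
5. Engineer goes to the lab module with the lift-bot and the weld-bot.  [the storage bay: the grip-bot, the pack-bot | the lab module: the cut-bot, the lift-bot, the scan-bot, the weld-bot]
6. Engineer goes back to the storage bay with the scan-bot.  [the storage bay: the grip-bot, the pack-bot, the scan-bot | the lab module: the cut-bot, the lift-bot, the weld-bot]
7. Engineer goes to the lab module with the grip-bot and the pack-bot.  [the storage bay: the scan-bot | the lab module: the cut-bot, the grip-bot, the lift-bot, the pack-bot, the weld-bot]
8. Engineer goes back to the storage bay with the weld-bot.  [the storage bay: the scan-bot, the weld-bot | the lab module: the cut-bot, the grip-bot, the lift-bot, the pack-bot]
9. Engineer goes to the lab module with the scan-bot and the weld-bot.  [the storage bay: — | the lab module: the cut-bot, the grip-bot, the lift-bot, the pack-bot, the scan-bot, the weld-bot]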